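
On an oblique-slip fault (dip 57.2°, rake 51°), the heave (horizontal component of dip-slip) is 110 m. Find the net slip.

dip-slip = heave / cos(dip) = 110 / cos(57.2°) = 203.1 m
net slip = dip-slip / sin(rake) = 203.1 / sin(51°) = 261 m

261 m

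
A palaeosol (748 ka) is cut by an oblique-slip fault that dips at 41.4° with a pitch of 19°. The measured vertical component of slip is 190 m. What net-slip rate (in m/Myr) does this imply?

1180 m/Myr

dip-slip = throw / sin(dip) = 190 / sin(41.4°) = 287.3 m
net slip = dip-slip / sin(rake) = 287.3 / sin(19°) = 882.5 m
rate = 882.5 m / 748 ka = 0.00118 m/yr = 1180 m/Myr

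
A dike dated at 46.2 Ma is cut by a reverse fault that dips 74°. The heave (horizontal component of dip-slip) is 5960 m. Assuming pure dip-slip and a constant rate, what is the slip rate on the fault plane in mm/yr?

dip-slip = heave / cos(dip) = 5960 m / cos(74°) = 21620 m
rate = 21620 m / 46.2 Ma = 0.000468 m/yr = 0.468 mm/yr

0.468 mm/yr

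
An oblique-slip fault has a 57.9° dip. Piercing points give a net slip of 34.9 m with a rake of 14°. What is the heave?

dip-slip = net slip × sin(rake) = 34.9 m × sin(14°) = 8.443 m
heave = dip-slip × cos(dip) = 8.443 × cos(57.9°) = 4.49 m

4.49 m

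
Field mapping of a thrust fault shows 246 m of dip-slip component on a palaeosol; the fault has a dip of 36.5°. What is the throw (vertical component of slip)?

146 m

throw = dip-slip × sin(dip) = 246 m × sin(36.5°) = 146 m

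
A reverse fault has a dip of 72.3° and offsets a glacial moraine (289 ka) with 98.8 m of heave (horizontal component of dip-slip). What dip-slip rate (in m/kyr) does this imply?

1.12 m/kyr

dip-slip = heave / cos(dip) = 98.8 m / cos(72.3°) = 325 m
rate = 325 m / 289 ka = 0.00112 m/yr = 1.12 m/kyr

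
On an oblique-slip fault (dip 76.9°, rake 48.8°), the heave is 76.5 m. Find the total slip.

dip-slip = heave / cos(dip) = 76.5 / cos(76.9°) = 337.5 m
net slip = dip-slip / sin(rake) = 337.5 / sin(48.8°) = 449 m

449 m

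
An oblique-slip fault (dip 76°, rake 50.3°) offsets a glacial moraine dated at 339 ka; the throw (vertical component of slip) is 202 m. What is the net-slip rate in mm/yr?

0.798 mm/yr

dip-slip = throw / sin(dip) = 202 / sin(76°) = 208.2 m
net slip = dip-slip / sin(rake) = 208.2 / sin(50.3°) = 270.6 m
rate = 270.6 m / 339 ka = 0.000798 m/yr = 0.798 mm/yr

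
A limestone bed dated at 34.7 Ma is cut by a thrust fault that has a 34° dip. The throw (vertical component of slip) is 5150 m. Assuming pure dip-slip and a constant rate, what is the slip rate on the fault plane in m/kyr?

dip-slip = throw / sin(dip) = 5150 m / sin(34°) = 9210 m
rate = 9210 m / 34.7 Ma = 0.000265 m/yr = 0.265 m/kyr

0.265 m/kyr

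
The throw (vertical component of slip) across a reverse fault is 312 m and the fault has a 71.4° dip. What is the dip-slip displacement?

329 m

dip-slip = throw / sin(dip) = 312 / sin(71.4°) = 329 m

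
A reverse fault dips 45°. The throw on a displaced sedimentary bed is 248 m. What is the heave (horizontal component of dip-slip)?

248 m

heave = throw / tan(dip) = 248 / tan(45°) = 248 m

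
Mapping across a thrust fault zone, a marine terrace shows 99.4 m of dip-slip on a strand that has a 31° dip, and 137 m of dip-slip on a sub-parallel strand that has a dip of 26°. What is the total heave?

heave_A = 99.4 × cos(31°) = 85.20 m
heave_B = 137 × cos(26°) = 123.1 m
total = 85.20 + 123.1 = 208 m

208 m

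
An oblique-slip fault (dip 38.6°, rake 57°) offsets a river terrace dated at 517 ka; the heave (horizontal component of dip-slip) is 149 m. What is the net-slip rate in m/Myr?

440 m/Myr

dip-slip = heave / cos(dip) = 149 / cos(38.6°) = 190.7 m
net slip = dip-slip / sin(rake) = 190.7 / sin(57°) = 227.3 m
rate = 227.3 m / 517 ka = 0.000440 m/yr = 440 m/Myr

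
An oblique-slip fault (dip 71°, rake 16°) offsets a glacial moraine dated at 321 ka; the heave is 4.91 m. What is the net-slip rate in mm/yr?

dip-slip = heave / cos(dip) = 4.91 / cos(71°) = 15.08 m
net slip = dip-slip / sin(rake) = 15.08 / sin(16°) = 54.71 m
rate = 54.71 m / 321 ka = 0.000170 m/yr = 0.170 mm/yr

0.170 mm/yr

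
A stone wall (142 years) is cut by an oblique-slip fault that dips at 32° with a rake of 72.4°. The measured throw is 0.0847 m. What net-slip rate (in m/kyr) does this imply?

dip-slip = throw / sin(dip) = 0.0847 / sin(32°) = 0.1598 m
net slip = dip-slip / sin(rake) = 0.1598 / sin(72.4°) = 0.1677 m
rate = 0.1677 m / 142 years = 0.00118 m/yr = 1.18 m/kyr

1.18 m/kyr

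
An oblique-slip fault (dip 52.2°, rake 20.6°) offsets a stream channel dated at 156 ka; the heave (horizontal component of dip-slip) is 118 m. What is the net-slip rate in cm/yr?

0.351 cm/yr

dip-slip = heave / cos(dip) = 118 / cos(52.2°) = 192.5 m
net slip = dip-slip / sin(rake) = 192.5 / sin(20.6°) = 547.2 m
rate = 547.2 m / 156 ka = 0.00351 m/yr = 0.351 cm/yr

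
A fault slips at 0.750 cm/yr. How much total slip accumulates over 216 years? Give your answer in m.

1.62 m

slip = rate × time = 0.750 cm/yr × 216 years = 1.62 m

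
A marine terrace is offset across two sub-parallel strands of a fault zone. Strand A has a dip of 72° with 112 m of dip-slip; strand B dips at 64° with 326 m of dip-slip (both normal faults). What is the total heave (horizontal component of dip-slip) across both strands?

178 m

heave_A = 112 × cos(72°) = 34.61 m
heave_B = 326 × cos(64°) = 142.9 m
total = 34.61 + 142.9 = 178 m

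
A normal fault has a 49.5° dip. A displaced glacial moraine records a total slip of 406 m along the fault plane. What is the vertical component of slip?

throw = dip-slip × sin(dip) = 406 m × sin(49.5°) = 309 m

309 m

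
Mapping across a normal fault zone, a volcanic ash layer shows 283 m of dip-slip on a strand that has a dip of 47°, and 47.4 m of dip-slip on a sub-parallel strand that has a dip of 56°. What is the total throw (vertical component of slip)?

246 m

throw_A = 283 × sin(47°) = 207 m
throw_B = 47.4 × sin(56°) = 39.30 m
total = 207 + 39.30 = 246 m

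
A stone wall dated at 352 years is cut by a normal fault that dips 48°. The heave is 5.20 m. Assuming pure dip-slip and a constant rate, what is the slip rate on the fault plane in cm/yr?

dip-slip = heave / cos(dip) = 5.20 m / cos(48°) = 7.771 m
rate = 7.771 m / 352 years = 0.0221 m/yr = 2.21 cm/yr

2.21 cm/yr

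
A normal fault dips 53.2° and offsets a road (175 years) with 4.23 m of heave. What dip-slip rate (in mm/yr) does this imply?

40.4 mm/yr

dip-slip = heave / cos(dip) = 4.23 m / cos(53.2°) = 7.061 m
rate = 7.061 m / 175 years = 0.0404 m/yr = 40.4 mm/yr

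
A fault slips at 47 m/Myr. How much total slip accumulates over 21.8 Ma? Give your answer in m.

1020 m

slip = rate × time = 47 m/Myr × 21.8 Ma = 1020 m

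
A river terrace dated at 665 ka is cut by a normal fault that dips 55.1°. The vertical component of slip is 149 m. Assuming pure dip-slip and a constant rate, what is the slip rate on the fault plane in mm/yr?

0.273 mm/yr

dip-slip = throw / sin(dip) = 149 m / sin(55.1°) = 181.7 m
rate = 181.7 m / 665 ka = 0.000273 m/yr = 0.273 mm/yr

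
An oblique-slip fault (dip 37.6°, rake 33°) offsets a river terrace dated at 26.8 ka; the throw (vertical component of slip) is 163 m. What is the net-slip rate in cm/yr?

1.83 cm/yr

dip-slip = throw / sin(dip) = 163 / sin(37.6°) = 267.1 m
net slip = dip-slip / sin(rake) = 267.1 / sin(33°) = 490.5 m
rate = 490.5 m / 26.8 ka = 0.0183 m/yr = 1.83 cm/yr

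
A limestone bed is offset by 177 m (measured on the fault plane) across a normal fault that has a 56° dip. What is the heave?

99 m

heave = dip-slip × cos(dip) = 177 m × cos(56°) = 99 m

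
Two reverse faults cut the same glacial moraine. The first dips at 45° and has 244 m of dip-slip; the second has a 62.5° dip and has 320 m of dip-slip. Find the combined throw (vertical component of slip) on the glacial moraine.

throw_A = 244 × sin(45°) = 172.5 m
throw_B = 320 × sin(62.5°) = 283.8 m
total = 172.5 + 283.8 = 456 m

456 m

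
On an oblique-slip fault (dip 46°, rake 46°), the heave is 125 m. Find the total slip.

250 m

dip-slip = heave / cos(dip) = 125 / cos(46°) = 179.9 m
net slip = dip-slip / sin(rake) = 179.9 / sin(46°) = 250 m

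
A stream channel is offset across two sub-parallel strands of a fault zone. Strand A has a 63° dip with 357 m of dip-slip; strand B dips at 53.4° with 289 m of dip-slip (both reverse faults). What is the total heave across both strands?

heave_A = 357 × cos(63°) = 162.1 m
heave_B = 289 × cos(53.4°) = 172.3 m
total = 162.1 + 172.3 = 334 m

334 m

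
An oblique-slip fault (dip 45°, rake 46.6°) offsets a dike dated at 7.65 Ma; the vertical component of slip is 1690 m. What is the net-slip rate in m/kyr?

dip-slip = throw / sin(dip) = 1690 / sin(45°) = 2390 m
net slip = dip-slip / sin(rake) = 2390 / sin(46.6°) = 3289 m
rate = 3289 m / 7.65 Ma = 0.000430 m/yr = 0.430 m/kyr

0.430 m/kyr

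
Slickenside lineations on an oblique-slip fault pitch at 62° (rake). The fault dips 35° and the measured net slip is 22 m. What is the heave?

15.9 m

dip-slip = net slip × sin(rake) = 22 m × sin(62°) = 19.42 m
heave = dip-slip × cos(dip) = 19.42 × cos(35°) = 15.9 m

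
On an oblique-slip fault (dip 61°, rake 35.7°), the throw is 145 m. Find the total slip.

dip-slip = throw / sin(dip) = 145 / sin(61°) = 165.8 m
net slip = dip-slip / sin(rake) = 165.8 / sin(35.7°) = 284 m

284 m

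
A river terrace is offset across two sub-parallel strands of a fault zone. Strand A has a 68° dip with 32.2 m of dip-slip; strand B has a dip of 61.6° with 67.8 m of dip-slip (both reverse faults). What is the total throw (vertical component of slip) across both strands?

89.5 m

throw_A = 32.2 × sin(68°) = 29.86 m
throw_B = 67.8 × sin(61.6°) = 59.64 m
total = 29.86 + 59.64 = 89.5 m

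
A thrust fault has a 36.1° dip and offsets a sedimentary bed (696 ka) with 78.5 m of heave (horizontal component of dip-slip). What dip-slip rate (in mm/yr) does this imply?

0.140 mm/yr

dip-slip = heave / cos(dip) = 78.5 m / cos(36.1°) = 97.15 m
rate = 97.15 m / 696 ka = 0.000140 m/yr = 0.140 mm/yr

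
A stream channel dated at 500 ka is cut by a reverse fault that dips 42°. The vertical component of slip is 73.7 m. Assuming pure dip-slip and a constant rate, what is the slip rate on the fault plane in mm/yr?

0.220 mm/yr

dip-slip = throw / sin(dip) = 73.7 m / sin(42°) = 110.1 m
rate = 110.1 m / 500 ka = 0.000220 m/yr = 0.220 mm/yr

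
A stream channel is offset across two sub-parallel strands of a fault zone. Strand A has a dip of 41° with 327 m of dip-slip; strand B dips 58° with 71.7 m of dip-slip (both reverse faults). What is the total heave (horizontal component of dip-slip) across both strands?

heave_A = 327 × cos(41°) = 246.8 m
heave_B = 71.7 × cos(58°) = 38 m
total = 246.8 + 38 = 285 m

285 m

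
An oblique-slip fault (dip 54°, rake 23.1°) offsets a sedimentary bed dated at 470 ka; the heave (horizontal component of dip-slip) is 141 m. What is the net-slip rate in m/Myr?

1300 m/Myr

dip-slip = heave / cos(dip) = 141 / cos(54°) = 239.9 m
net slip = dip-slip / sin(rake) = 239.9 / sin(23.1°) = 611.4 m
rate = 611.4 m / 470 ka = 0.00130 m/yr = 1300 m/Myr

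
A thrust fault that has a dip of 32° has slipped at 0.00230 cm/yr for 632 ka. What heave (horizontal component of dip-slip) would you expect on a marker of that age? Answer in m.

dip-slip = rate × time = 0.00230 cm/yr × 632 ka = 14.54 m
heave = dip-slip × cos(dip) = 14.54 × cos(32°) = 12.3 m

12.3 m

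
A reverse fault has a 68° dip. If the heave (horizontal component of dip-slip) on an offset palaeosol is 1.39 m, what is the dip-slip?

dip-slip = heave / cos(dip) = 1.39 / cos(68°) = 3.71 m

3.71 m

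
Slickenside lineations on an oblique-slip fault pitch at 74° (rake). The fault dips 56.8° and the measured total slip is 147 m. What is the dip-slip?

dip-slip = net slip × sin(rake) = 147 m × sin(74°) = 141 m

141 m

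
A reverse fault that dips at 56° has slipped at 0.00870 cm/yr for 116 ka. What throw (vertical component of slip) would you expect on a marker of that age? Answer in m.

dip-slip = rate × time = 0.00870 cm/yr × 116 ka = 10.09 m
throw = dip-slip × sin(dip) = 10.09 × sin(56°) = 8.37 m

8.37 m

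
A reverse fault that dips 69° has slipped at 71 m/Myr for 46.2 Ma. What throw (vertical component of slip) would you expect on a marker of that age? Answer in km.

dip-slip = rate × time = 71 m/Myr × 46.2 Ma = 3280 m
throw = dip-slip × sin(dip) = 3280 × sin(69°) = 3060 m = 3.06 km

3.06 km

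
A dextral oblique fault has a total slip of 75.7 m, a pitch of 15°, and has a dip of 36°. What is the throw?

11.5 m

dip-slip = net slip × sin(rake) = 75.7 m × sin(15°) = 19.59 m
throw = dip-slip × sin(dip) = 19.59 × sin(36°) = 11.5 m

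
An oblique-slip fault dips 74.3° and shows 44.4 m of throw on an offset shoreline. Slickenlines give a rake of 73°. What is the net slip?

48.2 m

dip-slip = throw / sin(dip) = 44.4 / sin(74.3°) = 46.12 m
net slip = dip-slip / sin(rake) = 46.12 / sin(73°) = 48.2 m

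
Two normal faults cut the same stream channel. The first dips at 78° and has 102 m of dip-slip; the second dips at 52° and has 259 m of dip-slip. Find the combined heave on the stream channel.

heave_A = 102 × cos(78°) = 21.21 m
heave_B = 259 × cos(52°) = 159.5 m
total = 21.21 + 159.5 = 181 m

181 m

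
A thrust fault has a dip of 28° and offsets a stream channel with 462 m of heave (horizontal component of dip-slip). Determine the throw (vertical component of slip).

throw = heave × tan(dip) = 462 × tan(28°) = 246 m

246 m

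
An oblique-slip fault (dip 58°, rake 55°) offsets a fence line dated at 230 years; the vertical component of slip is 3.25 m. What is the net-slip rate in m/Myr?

20300 m/Myr

dip-slip = throw / sin(dip) = 3.25 / sin(58°) = 3.832 m
net slip = dip-slip / sin(rake) = 3.832 / sin(55°) = 4.678 m
rate = 4.678 m / 230 years = 0.0203 m/yr = 20300 m/Myr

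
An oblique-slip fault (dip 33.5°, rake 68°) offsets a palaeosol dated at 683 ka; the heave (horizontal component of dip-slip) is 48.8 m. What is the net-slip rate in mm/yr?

0.0924 mm/yr

dip-slip = heave / cos(dip) = 48.8 / cos(33.5°) = 58.52 m
net slip = dip-slip / sin(rake) = 58.52 / sin(68°) = 63.12 m
rate = 63.12 m / 683 ka = 0.0000924 m/yr = 0.0924 mm/yr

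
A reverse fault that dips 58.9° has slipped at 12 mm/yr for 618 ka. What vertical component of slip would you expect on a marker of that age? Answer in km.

6.35 km

dip-slip = rate × time = 12 mm/yr × 618 ka = 7416 m
throw = dip-slip × sin(dip) = 7416 × sin(58.9°) = 6350 m = 6.35 km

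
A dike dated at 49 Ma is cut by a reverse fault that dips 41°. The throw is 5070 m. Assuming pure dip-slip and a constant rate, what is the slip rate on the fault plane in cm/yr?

0.0158 cm/yr

dip-slip = throw / sin(dip) = 5070 m / sin(41°) = 7728 m
rate = 7728 m / 49 Ma = 0.000158 m/yr = 0.0158 cm/yr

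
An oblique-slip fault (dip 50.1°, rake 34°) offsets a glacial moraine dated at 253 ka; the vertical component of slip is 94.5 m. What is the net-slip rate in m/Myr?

dip-slip = throw / sin(dip) = 94.5 / sin(50.1°) = 123.2 m
net slip = dip-slip / sin(rake) = 123.2 / sin(34°) = 220.3 m
rate = 220.3 m / 253 ka = 0.000871 m/yr = 871 m/Myr

871 m/Myr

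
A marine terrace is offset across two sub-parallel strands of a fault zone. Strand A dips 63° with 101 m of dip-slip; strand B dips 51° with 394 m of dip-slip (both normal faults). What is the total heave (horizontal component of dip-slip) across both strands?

heave_A = 101 × cos(63°) = 45.85 m
heave_B = 394 × cos(51°) = 248 m
total = 45.85 + 248 = 294 m

294 m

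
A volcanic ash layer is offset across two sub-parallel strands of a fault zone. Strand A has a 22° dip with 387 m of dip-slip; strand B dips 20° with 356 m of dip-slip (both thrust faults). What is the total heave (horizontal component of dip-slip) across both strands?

693 m

heave_A = 387 × cos(22°) = 358.8 m
heave_B = 356 × cos(20°) = 334.5 m
total = 358.8 + 334.5 = 693 m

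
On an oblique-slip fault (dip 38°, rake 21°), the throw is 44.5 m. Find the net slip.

202 m

dip-slip = throw / sin(dip) = 44.5 / sin(38°) = 72.28 m
net slip = dip-slip / sin(rake) = 72.28 / sin(21°) = 202 m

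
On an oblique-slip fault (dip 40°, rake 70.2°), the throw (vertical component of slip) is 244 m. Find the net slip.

dip-slip = throw / sin(dip) = 244 / sin(40°) = 379.6 m
net slip = dip-slip / sin(rake) = 379.6 / sin(70.2°) = 403 m

403 m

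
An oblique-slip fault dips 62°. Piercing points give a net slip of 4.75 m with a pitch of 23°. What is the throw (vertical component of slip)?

dip-slip = net slip × sin(rake) = 4.75 m × sin(23°) = 1.856 m
throw = dip-slip × sin(dip) = 1.856 × sin(62°) = 1.64 m

1.64 m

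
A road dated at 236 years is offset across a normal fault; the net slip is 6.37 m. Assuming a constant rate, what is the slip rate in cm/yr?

2.70 cm/yr

rate = 6.37 m / 236 years = 0.0270 m/yr = 2.70 cm/yr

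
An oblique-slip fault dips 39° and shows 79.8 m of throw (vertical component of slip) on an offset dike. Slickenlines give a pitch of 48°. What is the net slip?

dip-slip = throw / sin(dip) = 79.8 / sin(39°) = 126.8 m
net slip = dip-slip / sin(rake) = 126.8 / sin(48°) = 171 m

171 m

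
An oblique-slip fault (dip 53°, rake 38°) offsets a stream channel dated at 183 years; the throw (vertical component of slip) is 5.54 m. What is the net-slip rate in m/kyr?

dip-slip = throw / sin(dip) = 5.54 / sin(53°) = 6.937 m
net slip = dip-slip / sin(rake) = 6.937 / sin(38°) = 11.27 m
rate = 11.27 m / 183 years = 0.0616 m/yr = 61.6 m/kyr

61.6 m/kyr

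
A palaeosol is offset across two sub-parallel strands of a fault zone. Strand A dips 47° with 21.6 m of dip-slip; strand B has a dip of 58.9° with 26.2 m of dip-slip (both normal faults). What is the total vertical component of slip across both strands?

38.2 m

throw_A = 21.6 × sin(47°) = 15.80 m
throw_B = 26.2 × sin(58.9°) = 22.43 m
total = 15.80 + 22.43 = 38.2 m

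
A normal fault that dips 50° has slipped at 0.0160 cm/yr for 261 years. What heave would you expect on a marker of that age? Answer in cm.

2.68 cm

dip-slip = rate × time = 0.0160 cm/yr × 261 years = 0.04176 m
heave = dip-slip × cos(dip) = 0.04176 × cos(50°) = 0.0268 m = 2.68 cm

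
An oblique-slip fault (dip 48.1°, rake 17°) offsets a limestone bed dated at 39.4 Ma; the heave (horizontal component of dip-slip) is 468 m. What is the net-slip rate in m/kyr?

0.0608 m/kyr

dip-slip = heave / cos(dip) = 468 / cos(48.1°) = 700.8 m
net slip = dip-slip / sin(rake) = 700.8 / sin(17°) = 2397 m
rate = 2397 m / 39.4 Ma = 0.0000608 m/yr = 0.0608 m/kyr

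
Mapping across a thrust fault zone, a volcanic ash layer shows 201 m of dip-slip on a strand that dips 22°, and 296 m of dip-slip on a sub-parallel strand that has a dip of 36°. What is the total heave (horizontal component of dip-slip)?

426 m

heave_A = 201 × cos(22°) = 186.4 m
heave_B = 296 × cos(36°) = 239.5 m
total = 186.4 + 239.5 = 426 m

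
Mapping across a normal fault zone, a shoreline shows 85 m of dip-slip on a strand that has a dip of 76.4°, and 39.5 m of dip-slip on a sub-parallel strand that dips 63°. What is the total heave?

37.9 m

heave_A = 85 × cos(76.4°) = 19.99 m
heave_B = 39.5 × cos(63°) = 17.93 m
total = 19.99 + 17.93 = 37.9 m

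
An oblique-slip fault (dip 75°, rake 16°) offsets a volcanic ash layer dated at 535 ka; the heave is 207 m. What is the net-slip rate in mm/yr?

dip-slip = heave / cos(dip) = 207 / cos(75°) = 799.8 m
net slip = dip-slip / sin(rake) = 799.8 / sin(16°) = 2902 m
rate = 2902 m / 535 ka = 0.00542 m/yr = 5.42 mm/yr

5.42 mm/yr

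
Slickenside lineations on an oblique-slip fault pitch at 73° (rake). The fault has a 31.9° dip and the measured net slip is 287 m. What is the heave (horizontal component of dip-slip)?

233 m

dip-slip = net slip × sin(rake) = 287 m × sin(73°) = 274.5 m
heave = dip-slip × cos(dip) = 274.5 × cos(31.9°) = 233 m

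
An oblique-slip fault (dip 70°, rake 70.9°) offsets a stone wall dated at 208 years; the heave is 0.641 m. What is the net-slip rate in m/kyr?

dip-slip = heave / cos(dip) = 0.641 / cos(70°) = 1.874 m
net slip = dip-slip / sin(rake) = 1.874 / sin(70.9°) = 1.983 m
rate = 1.983 m / 208 years = 0.00954 m/yr = 9.54 m/kyr

9.54 m/kyr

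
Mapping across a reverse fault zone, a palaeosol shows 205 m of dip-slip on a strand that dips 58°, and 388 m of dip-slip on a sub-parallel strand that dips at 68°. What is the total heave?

254 m

heave_A = 205 × cos(58°) = 108.6 m
heave_B = 388 × cos(68°) = 145.3 m
total = 108.6 + 145.3 = 254 m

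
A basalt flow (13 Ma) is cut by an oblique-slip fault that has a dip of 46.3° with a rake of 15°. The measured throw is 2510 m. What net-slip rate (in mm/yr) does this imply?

1.03 mm/yr

dip-slip = throw / sin(dip) = 2510 / sin(46.3°) = 3472 m
net slip = dip-slip / sin(rake) = 3472 / sin(15°) = 13410 m
rate = 13410 m / 13 Ma = 0.00103 m/yr = 1.03 mm/yr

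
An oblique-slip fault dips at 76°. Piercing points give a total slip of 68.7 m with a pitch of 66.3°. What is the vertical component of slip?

61 m

dip-slip = net slip × sin(rake) = 68.7 m × sin(66.3°) = 62.91 m
throw = dip-slip × sin(dip) = 62.91 × sin(76°) = 61 m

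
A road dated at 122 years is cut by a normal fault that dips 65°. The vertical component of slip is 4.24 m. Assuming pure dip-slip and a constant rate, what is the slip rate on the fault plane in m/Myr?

dip-slip = throw / sin(dip) = 4.24 m / sin(65°) = 4.678 m
rate = 4.678 m / 122 years = 0.0383 m/yr = 38300 m/Myr

38300 m/Myr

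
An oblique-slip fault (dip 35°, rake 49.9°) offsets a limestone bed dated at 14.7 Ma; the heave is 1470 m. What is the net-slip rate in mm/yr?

dip-slip = heave / cos(dip) = 1470 / cos(35°) = 1795 m
net slip = dip-slip / sin(rake) = 1795 / sin(49.9°) = 2346 m
rate = 2346 m / 14.7 Ma = 0.000160 m/yr = 0.160 mm/yr

0.160 mm/yr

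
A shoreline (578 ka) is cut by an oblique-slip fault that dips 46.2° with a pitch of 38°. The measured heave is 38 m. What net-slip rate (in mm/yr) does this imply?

0.154 mm/yr

dip-slip = heave / cos(dip) = 38 / cos(46.2°) = 54.90 m
net slip = dip-slip / sin(rake) = 54.90 / sin(38°) = 89.18 m
rate = 89.18 m / 578 ka = 0.000154 m/yr = 0.154 mm/yr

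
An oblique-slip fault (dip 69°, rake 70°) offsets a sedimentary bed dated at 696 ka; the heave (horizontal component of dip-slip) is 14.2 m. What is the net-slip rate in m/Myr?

60.6 m/Myr

dip-slip = heave / cos(dip) = 14.2 / cos(69°) = 39.62 m
net slip = dip-slip / sin(rake) = 39.62 / sin(70°) = 42.17 m
rate = 42.17 m / 696 ka = 0.0000606 m/yr = 60.6 m/Myr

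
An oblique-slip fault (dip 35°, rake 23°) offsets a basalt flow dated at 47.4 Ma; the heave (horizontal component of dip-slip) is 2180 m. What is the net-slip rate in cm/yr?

dip-slip = heave / cos(dip) = 2180 / cos(35°) = 2661 m
net slip = dip-slip / sin(rake) = 2661 / sin(23°) = 6811 m
rate = 6811 m / 47.4 Ma = 0.000144 m/yr = 0.0144 cm/yr

0.0144 cm/yr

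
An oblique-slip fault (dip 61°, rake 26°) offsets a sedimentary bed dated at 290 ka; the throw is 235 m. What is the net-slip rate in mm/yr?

2.11 mm/yr

dip-slip = throw / sin(dip) = 235 / sin(61°) = 268.7 m
net slip = dip-slip / sin(rake) = 268.7 / sin(26°) = 612.9 m
rate = 612.9 m / 290 ka = 0.00211 m/yr = 2.11 mm/yr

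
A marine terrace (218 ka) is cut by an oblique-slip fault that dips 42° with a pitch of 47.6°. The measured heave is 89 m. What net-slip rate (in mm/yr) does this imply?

dip-slip = heave / cos(dip) = 89 / cos(42°) = 119.8 m
net slip = dip-slip / sin(rake) = 119.8 / sin(47.6°) = 162.2 m
rate = 162.2 m / 218 ka = 0.000744 m/yr = 0.744 mm/yr

0.744 mm/yr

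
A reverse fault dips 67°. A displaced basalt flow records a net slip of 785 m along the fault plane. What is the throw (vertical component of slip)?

723 m

throw = dip-slip × sin(dip) = 785 m × sin(67°) = 723 m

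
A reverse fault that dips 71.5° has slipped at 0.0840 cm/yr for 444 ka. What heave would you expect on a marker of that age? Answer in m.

118 m

dip-slip = rate × time = 0.0840 cm/yr × 444 ka = 373 m
heave = dip-slip × cos(dip) = 373 × cos(71.5°) = 118 m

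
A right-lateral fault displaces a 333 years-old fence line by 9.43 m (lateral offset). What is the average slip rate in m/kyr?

rate = 9.43 m / 333 years = 0.0283 m/yr = 28.3 m/kyr

28.3 m/kyr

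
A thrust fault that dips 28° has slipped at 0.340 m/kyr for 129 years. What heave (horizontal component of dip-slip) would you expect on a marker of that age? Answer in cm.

3.87 cm

dip-slip = rate × time = 0.340 m/kyr × 129 years = 0.04386 m
heave = dip-slip × cos(dip) = 0.04386 × cos(28°) = 0.0387 m = 3.87 cm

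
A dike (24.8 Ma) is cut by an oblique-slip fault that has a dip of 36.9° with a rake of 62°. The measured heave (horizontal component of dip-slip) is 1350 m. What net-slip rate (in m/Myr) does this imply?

dip-slip = heave / cos(dip) = 1350 / cos(36.9°) = 1688 m
net slip = dip-slip / sin(rake) = 1688 / sin(62°) = 1912 m
rate = 1912 m / 24.8 Ma = 0.0000771 m/yr = 77.1 m/Myr

77.1 m/Myr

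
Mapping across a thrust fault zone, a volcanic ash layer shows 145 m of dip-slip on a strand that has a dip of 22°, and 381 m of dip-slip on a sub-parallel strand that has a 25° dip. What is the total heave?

480 m

heave_A = 145 × cos(22°) = 134.4 m
heave_B = 381 × cos(25°) = 345.3 m
total = 134.4 + 345.3 = 480 m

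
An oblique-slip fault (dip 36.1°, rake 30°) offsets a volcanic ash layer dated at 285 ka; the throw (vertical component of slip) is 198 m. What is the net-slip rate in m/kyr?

2.36 m/kyr

dip-slip = throw / sin(dip) = 198 / sin(36.1°) = 336.1 m
net slip = dip-slip / sin(rake) = 336.1 / sin(30°) = 672.1 m
rate = 672.1 m / 285 ka = 0.00236 m/yr = 2.36 m/kyr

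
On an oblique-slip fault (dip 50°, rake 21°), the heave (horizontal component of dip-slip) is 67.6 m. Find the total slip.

dip-slip = heave / cos(dip) = 67.6 / cos(50°) = 105.2 m
net slip = dip-slip / sin(rake) = 105.2 / sin(21°) = 293 m

293 m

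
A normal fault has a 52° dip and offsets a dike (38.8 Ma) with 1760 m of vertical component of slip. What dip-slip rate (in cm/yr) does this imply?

0.00576 cm/yr

dip-slip = throw / sin(dip) = 1760 m / sin(52°) = 2233 m
rate = 2233 m / 38.8 Ma = 0.0000576 m/yr = 0.00576 cm/yr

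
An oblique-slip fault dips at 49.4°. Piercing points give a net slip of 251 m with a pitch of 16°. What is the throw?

52.5 m

dip-slip = net slip × sin(rake) = 251 m × sin(16°) = 69.18 m
throw = dip-slip × sin(dip) = 69.18 × sin(49.4°) = 52.5 m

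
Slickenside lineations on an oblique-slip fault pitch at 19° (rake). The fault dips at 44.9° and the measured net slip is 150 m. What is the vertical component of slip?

dip-slip = net slip × sin(rake) = 150 m × sin(19°) = 48.84 m
throw = dip-slip × sin(dip) = 48.84 × sin(44.9°) = 34.5 m

34.5 m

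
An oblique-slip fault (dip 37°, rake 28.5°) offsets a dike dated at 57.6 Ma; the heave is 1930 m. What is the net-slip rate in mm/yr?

0.0879 mm/yr

dip-slip = heave / cos(dip) = 1930 / cos(37°) = 2417 m
net slip = dip-slip / sin(rake) = 2417 / sin(28.5°) = 5065 m
rate = 5065 m / 57.6 Ma = 0.0000879 m/yr = 0.0879 mm/yr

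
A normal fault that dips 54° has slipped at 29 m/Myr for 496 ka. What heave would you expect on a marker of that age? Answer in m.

8.45 m

dip-slip = rate × time = 29 m/Myr × 496 ka = 14.38 m
heave = dip-slip × cos(dip) = 14.38 × cos(54°) = 8.45 m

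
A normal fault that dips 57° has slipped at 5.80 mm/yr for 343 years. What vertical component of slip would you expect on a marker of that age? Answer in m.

dip-slip = rate × time = 5.80 mm/yr × 343 years = 1.989 m
throw = dip-slip × sin(dip) = 1.989 × sin(57°) = 1.67 m

1.67 m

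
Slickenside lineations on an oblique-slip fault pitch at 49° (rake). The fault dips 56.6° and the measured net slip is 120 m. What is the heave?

49.9 m

dip-slip = net slip × sin(rake) = 120 m × sin(49°) = 90.57 m
heave = dip-slip × cos(dip) = 90.57 × cos(56.6°) = 49.9 m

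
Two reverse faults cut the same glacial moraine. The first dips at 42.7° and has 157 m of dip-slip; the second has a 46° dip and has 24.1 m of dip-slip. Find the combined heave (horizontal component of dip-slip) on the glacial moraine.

heave_A = 157 × cos(42.7°) = 115.4 m
heave_B = 24.1 × cos(46°) = 16.74 m
total = 115.4 + 16.74 = 132 m

132 m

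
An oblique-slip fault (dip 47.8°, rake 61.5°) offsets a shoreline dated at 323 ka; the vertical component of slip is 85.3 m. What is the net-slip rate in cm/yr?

dip-slip = throw / sin(dip) = 85.3 / sin(47.8°) = 115.1 m
net slip = dip-slip / sin(rake) = 115.1 / sin(61.5°) = 131 m
rate = 131 m / 323 ka = 0.000406 m/yr = 0.0406 cm/yr

0.0406 cm/yr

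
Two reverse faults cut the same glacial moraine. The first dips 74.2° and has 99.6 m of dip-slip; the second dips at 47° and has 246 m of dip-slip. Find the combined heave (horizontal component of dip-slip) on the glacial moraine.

195 m

heave_A = 99.6 × cos(74.2°) = 27.12 m
heave_B = 246 × cos(47°) = 167.8 m
total = 27.12 + 167.8 = 195 m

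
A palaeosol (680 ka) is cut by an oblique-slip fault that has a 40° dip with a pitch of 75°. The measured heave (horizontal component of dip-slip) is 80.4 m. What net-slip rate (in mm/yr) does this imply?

dip-slip = heave / cos(dip) = 80.4 / cos(40°) = 105 m
net slip = dip-slip / sin(rake) = 105 / sin(75°) = 108.7 m
rate = 108.7 m / 680 ka = 0.000160 m/yr = 0.160 mm/yr

0.160 mm/yr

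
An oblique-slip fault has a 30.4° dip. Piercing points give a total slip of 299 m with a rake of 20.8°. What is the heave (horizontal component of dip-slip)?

dip-slip = net slip × sin(rake) = 299 m × sin(20.8°) = 106.2 m
heave = dip-slip × cos(dip) = 106.2 × cos(30.4°) = 91.6 m

91.6 m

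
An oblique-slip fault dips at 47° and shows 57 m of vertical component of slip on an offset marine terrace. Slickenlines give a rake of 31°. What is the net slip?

151 m

dip-slip = throw / sin(dip) = 57 / sin(47°) = 77.94 m
net slip = dip-slip / sin(rake) = 77.94 / sin(31°) = 151 m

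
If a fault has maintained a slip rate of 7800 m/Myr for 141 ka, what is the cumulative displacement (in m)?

1100 m

slip = rate × time = 7800 m/Myr × 141 ka = 1100 m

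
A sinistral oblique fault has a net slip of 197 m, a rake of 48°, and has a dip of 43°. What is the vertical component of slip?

99.8 m

dip-slip = net slip × sin(rake) = 197 m × sin(48°) = 146.4 m
throw = dip-slip × sin(dip) = 146.4 × sin(43°) = 99.8 m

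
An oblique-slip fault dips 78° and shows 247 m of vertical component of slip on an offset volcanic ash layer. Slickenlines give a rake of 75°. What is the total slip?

261 m

dip-slip = throw / sin(dip) = 247 / sin(78°) = 252.5 m
net slip = dip-slip / sin(rake) = 252.5 / sin(75°) = 261 m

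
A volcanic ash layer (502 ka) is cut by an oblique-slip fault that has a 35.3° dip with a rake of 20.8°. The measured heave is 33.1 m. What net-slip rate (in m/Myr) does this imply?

228 m/Myr

dip-slip = heave / cos(dip) = 33.1 / cos(35.3°) = 40.56 m
net slip = dip-slip / sin(rake) = 40.56 / sin(20.8°) = 114.2 m
rate = 114.2 m / 502 ka = 0.000228 m/yr = 228 m/Myr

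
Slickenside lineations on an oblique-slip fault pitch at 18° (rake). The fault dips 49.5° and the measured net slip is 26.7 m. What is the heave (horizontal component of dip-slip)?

5.36 m

dip-slip = net slip × sin(rake) = 26.7 m × sin(18°) = 8.251 m
heave = dip-slip × cos(dip) = 8.251 × cos(49.5°) = 5.36 m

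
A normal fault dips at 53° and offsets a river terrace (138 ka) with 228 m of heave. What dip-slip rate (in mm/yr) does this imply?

2.75 mm/yr

dip-slip = heave / cos(dip) = 228 m / cos(53°) = 378.9 m
rate = 378.9 m / 138 ka = 0.00275 m/yr = 2.75 mm/yr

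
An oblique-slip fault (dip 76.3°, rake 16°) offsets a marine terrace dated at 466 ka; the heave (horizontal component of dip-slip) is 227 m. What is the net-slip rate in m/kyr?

dip-slip = heave / cos(dip) = 227 / cos(76.3°) = 958.5 m
net slip = dip-slip / sin(rake) = 958.5 / sin(16°) = 3477 m
rate = 3477 m / 466 ka = 0.00746 m/yr = 7.46 m/kyr

7.46 m/kyr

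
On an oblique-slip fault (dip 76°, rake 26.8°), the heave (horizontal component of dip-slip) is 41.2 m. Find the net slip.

dip-slip = heave / cos(dip) = 41.2 / cos(76°) = 170.3 m
net slip = dip-slip / sin(rake) = 170.3 / sin(26.8°) = 378 m

378 m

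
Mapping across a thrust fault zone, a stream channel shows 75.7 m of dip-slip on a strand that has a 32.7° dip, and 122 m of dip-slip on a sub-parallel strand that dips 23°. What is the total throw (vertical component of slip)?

88.6 m

throw_A = 75.7 × sin(32.7°) = 40.90 m
throw_B = 122 × sin(23°) = 47.67 m
total = 40.90 + 47.67 = 88.6 m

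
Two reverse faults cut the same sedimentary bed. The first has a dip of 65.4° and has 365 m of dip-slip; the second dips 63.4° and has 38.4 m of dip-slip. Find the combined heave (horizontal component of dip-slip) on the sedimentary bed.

169 m

heave_A = 365 × cos(65.4°) = 151.9 m
heave_B = 38.4 × cos(63.4°) = 17.19 m
total = 151.9 + 17.19 = 169 m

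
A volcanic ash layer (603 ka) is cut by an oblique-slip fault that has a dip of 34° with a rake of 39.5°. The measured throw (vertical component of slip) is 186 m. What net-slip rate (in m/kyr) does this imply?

0.867 m/kyr

dip-slip = throw / sin(dip) = 186 / sin(34°) = 332.6 m
net slip = dip-slip / sin(rake) = 332.6 / sin(39.5°) = 522.9 m
rate = 522.9 m / 603 ka = 0.000867 m/yr = 0.867 m/kyr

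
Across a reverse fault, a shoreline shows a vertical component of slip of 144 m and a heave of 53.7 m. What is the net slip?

net slip = √(throw² + heave²) = √(144² + 53.7²) = 154 m

154 m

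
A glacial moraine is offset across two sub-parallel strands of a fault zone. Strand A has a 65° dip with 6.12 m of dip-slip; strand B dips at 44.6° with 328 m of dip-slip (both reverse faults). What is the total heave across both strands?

236 m

heave_A = 6.12 × cos(65°) = 2.586 m
heave_B = 328 × cos(44.6°) = 233.5 m
total = 2.586 + 233.5 = 236 m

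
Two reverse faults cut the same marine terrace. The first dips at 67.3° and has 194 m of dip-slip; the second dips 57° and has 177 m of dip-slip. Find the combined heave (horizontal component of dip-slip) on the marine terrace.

heave_A = 194 × cos(67.3°) = 74.87 m
heave_B = 177 × cos(57°) = 96.40 m
total = 74.87 + 96.40 = 171 m

171 m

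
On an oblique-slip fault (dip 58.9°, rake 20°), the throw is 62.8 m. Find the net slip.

214 m

dip-slip = throw / sin(dip) = 62.8 / sin(58.9°) = 73.34 m
net slip = dip-slip / sin(rake) = 73.34 / sin(20°) = 214 m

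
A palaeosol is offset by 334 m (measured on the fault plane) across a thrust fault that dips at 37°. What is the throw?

throw = dip-slip × sin(dip) = 334 m × sin(37°) = 201 m

201 m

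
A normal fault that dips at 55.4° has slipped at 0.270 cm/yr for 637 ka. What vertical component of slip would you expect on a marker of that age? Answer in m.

1420 m

dip-slip = rate × time = 0.270 cm/yr × 637 ka = 1720 m
throw = dip-slip × sin(dip) = 1720 × sin(55.4°) = 1420 m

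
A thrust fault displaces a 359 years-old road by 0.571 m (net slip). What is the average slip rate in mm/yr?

1.59 mm/yr

rate = 0.571 m / 359 years = 0.00159 m/yr = 1.59 mm/yr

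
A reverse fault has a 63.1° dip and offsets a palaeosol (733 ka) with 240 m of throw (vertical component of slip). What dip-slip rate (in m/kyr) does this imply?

0.367 m/kyr

dip-slip = throw / sin(dip) = 240 m / sin(63.1°) = 269.1 m
rate = 269.1 m / 733 ka = 0.000367 m/yr = 0.367 m/kyr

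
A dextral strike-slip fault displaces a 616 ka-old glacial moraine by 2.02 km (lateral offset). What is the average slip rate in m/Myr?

3280 m/Myr

rate = 2.02 km / 616 ka = 0.00328 m/yr = 3280 m/Myr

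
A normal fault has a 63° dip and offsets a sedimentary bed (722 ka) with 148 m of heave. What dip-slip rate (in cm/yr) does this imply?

dip-slip = heave / cos(dip) = 148 m / cos(63°) = 326 m
rate = 326 m / 722 ka = 0.000452 m/yr = 0.0452 cm/yr

0.0452 cm/yr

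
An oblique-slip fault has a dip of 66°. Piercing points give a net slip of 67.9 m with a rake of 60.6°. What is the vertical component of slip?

54 m

dip-slip = net slip × sin(rake) = 67.9 m × sin(60.6°) = 59.16 m
throw = dip-slip × sin(dip) = 59.16 × sin(66°) = 54 m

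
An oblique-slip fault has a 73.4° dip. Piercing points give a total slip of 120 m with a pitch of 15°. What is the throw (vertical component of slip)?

dip-slip = net slip × sin(rake) = 120 m × sin(15°) = 31.06 m
throw = dip-slip × sin(dip) = 31.06 × sin(73.4°) = 29.8 m

29.8 m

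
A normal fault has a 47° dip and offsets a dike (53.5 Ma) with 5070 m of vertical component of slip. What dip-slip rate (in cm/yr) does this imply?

0.0130 cm/yr

dip-slip = throw / sin(dip) = 5070 m / sin(47°) = 6932 m
rate = 6932 m / 53.5 Ma = 0.000130 m/yr = 0.0130 cm/yr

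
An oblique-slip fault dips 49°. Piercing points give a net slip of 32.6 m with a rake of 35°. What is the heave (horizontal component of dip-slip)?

12.3 m

dip-slip = net slip × sin(rake) = 32.6 m × sin(35°) = 18.70 m
heave = dip-slip × cos(dip) = 18.70 × cos(49°) = 12.3 m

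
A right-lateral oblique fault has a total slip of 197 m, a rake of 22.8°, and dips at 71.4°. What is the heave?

24.3 m

dip-slip = net slip × sin(rake) = 197 m × sin(22.8°) = 76.34 m
heave = dip-slip × cos(dip) = 76.34 × cos(71.4°) = 24.3 m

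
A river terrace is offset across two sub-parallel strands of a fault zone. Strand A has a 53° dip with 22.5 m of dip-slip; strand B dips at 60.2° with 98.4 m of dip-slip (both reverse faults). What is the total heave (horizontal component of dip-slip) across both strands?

62.4 m

heave_A = 22.5 × cos(53°) = 13.54 m
heave_B = 98.4 × cos(60.2°) = 48.90 m
total = 13.54 + 48.90 = 62.4 m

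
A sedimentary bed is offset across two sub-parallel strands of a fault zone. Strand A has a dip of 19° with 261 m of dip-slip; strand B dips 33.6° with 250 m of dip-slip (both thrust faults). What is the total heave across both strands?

heave_A = 261 × cos(19°) = 246.8 m
heave_B = 250 × cos(33.6°) = 208.2 m
total = 246.8 + 208.2 = 455 m

455 m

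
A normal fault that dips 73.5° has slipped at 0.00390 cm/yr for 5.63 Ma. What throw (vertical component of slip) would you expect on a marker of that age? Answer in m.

211 m

dip-slip = rate × time = 0.00390 cm/yr × 5.63 Ma = 219.6 m
throw = dip-slip × sin(dip) = 219.6 × sin(73.5°) = 211 m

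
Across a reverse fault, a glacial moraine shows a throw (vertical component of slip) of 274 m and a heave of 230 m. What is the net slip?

net slip = √(throw² + heave²) = √(274² + 230²) = 358 m

358 m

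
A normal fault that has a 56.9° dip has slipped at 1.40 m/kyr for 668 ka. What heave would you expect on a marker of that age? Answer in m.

dip-slip = rate × time = 1.40 m/kyr × 668 ka = 935.2 m
heave = dip-slip × cos(dip) = 935.2 × cos(56.9°) = 511 m

511 m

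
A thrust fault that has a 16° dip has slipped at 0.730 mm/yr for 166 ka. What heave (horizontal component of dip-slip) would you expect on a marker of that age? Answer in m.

dip-slip = rate × time = 0.730 mm/yr × 166 ka = 121.2 m
heave = dip-slip × cos(dip) = 121.2 × cos(16°) = 116 m

116 m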